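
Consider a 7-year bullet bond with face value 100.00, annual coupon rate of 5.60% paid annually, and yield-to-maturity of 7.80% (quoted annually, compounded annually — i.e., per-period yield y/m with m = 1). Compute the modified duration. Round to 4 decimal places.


Answer: Modified duration = 5.4780

Derivation:
Coupon per period c = face * coupon_rate / m = 5.600000
Periods per year m = 1; per-period yield y/m = 0.078000
Number of cashflows N = 7
Cashflows (t years, CF_t, discount factor 1/(1+y/m)^(m*t), PV):
  t = 1.0000: CF_t = 5.600000, DF = 0.927644, PV = 5.194805
  t = 2.0000: CF_t = 5.600000, DF = 0.860523, PV = 4.818929
  t = 3.0000: CF_t = 5.600000, DF = 0.798259, PV = 4.470249
  t = 4.0000: CF_t = 5.600000, DF = 0.740500, PV = 4.146799
  t = 5.0000: CF_t = 5.600000, DF = 0.686920, PV = 3.846752
  t = 6.0000: CF_t = 5.600000, DF = 0.637217, PV = 3.568416
  t = 7.0000: CF_t = 105.600000, DF = 0.591111, PV = 62.421269
Price P = sum_t PV_t = 88.467219
First compute Macaulay numerator sum_t t * PV_t:
  t * PV_t at t = 1.0000: 5.194805
  t * PV_t at t = 2.0000: 9.637858
  t * PV_t at t = 3.0000: 13.410748
  t * PV_t at t = 4.0000: 16.587196
  t * PV_t at t = 5.0000: 19.233762
  t * PV_t at t = 6.0000: 21.410495
  t * PV_t at t = 7.0000: 436.948882
Macaulay duration D = 522.423745 / 88.467219 = 5.905281
Modified duration = D / (1 + y/m) = 5.905281 / (1 + 0.078000) = 5.477997


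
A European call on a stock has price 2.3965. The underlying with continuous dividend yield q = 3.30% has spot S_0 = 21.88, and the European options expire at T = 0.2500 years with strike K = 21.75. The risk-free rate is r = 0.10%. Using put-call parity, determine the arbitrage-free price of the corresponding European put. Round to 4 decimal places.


Answer: Put price = 2.4408

Derivation:
Put-call parity: C - P = S_0 * exp(-qT) - K * exp(-rT).
S_0 * exp(-qT) = 21.8800 * 0.99178394 = 21.70023256
K * exp(-rT) = 21.7500 * 0.99975003 = 21.74456318
P = C - S*exp(-qT) + K*exp(-rT)
P = 2.3965 - 21.70023256 + 21.74456318 = 2.4408


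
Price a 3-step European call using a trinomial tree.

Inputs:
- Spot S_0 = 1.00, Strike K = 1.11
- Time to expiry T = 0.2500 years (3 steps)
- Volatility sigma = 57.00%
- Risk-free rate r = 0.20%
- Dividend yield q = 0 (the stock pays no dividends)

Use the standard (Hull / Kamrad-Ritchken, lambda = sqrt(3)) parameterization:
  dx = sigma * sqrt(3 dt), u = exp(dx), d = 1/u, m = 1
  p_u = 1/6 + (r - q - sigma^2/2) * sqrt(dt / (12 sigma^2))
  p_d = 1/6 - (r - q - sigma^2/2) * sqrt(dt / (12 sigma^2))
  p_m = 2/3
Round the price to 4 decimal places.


dt = T/N = 0.083333; dx = sigma*sqrt(3*dt) = 0.285000
u = exp(dx) = 1.329762; d = 1/u = 0.752014
p_u = 0.143209, p_m = 0.666667, p_d = 0.190124
Discount per step: exp(-r*dt) = 0.999833
Stock lattice S(k, j) with j the centered position index:
  k=0: S(0,+0) = 1.0000
  k=1: S(1,-1) = 0.7520; S(1,+0) = 1.0000; S(1,+1) = 1.3298
  k=2: S(2,-2) = 0.5655; S(2,-1) = 0.7520; S(2,+0) = 1.0000; S(2,+1) = 1.3298; S(2,+2) = 1.7683
  k=3: S(3,-3) = 0.4253; S(3,-2) = 0.5655; S(3,-1) = 0.7520; S(3,+0) = 1.0000; S(3,+1) = 1.3298; S(3,+2) = 1.7683; S(3,+3) = 2.3514
Terminal payoffs V(N, j) = max(S_T - K, 0):
  V(3,-3) = 0.000000; V(3,-2) = 0.000000; V(3,-1) = 0.000000; V(3,+0) = 0.000000; V(3,+1) = 0.219762; V(3,+2) = 0.658267; V(3,+3) = 1.241374
Backward induction: V(k, j) = exp(-r*dt) * [p_u * V(k+1, j+1) + p_m * V(k+1, j) + p_d * V(k+1, j-1)]
  V(2,-2) = exp(-r*dt) * [p_u*0.000000 + p_m*0.000000 + p_d*0.000000] = 0.000000
  V(2,-1) = exp(-r*dt) * [p_u*0.000000 + p_m*0.000000 + p_d*0.000000] = 0.000000
  V(2,+0) = exp(-r*dt) * [p_u*0.219762 + p_m*0.000000 + p_d*0.000000] = 0.031467
  V(2,+1) = exp(-r*dt) * [p_u*0.658267 + p_m*0.219762 + p_d*0.000000] = 0.240738
  V(2,+2) = exp(-r*dt) * [p_u*1.241374 + p_m*0.658267 + p_d*0.219762] = 0.658293
  V(1,-1) = exp(-r*dt) * [p_u*0.031467 + p_m*0.000000 + p_d*0.000000] = 0.004506
  V(1,+0) = exp(-r*dt) * [p_u*0.240738 + p_m*0.031467 + p_d*0.000000] = 0.055444
  V(1,+1) = exp(-r*dt) * [p_u*0.658293 + p_m*0.240738 + p_d*0.031467] = 0.260704
  V(0,+0) = exp(-r*dt) * [p_u*0.260704 + p_m*0.055444 + p_d*0.004506] = 0.075142

Answer: Price = V(0,0) = 0.0751


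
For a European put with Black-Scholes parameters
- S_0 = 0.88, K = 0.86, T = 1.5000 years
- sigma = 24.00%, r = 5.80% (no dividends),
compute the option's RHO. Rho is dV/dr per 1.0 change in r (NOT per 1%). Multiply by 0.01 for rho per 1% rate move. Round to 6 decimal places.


Answer: Rho = -0.484979

Derivation:
d1 = 0.5211613244; d2 = 0.2272225553
phi(d1) = 0.3482818907; exp(-qT) = 1.0000000000; exp(-rT) = 0.9166770956
N(-d2) = 0.4101253449
Rho = -K*T*exp(-rT)*N(-d2) = -0.8600 * 1.5000 * 0.9166770956 * 0.4101253449 = -0.484979


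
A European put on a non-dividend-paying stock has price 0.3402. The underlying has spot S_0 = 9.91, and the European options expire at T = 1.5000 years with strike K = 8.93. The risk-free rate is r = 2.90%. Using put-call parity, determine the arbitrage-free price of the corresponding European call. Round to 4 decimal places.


Put-call parity: C - P = S_0 * exp(-qT) - K * exp(-rT).
S_0 * exp(-qT) = 9.9100 * 1.00000000 = 9.91000000
K * exp(-rT) = 8.9300 * 0.95743255 = 8.54987271
C = P + S*exp(-qT) - K*exp(-rT)
C = 0.3402 + 9.91000000 - 8.54987271 = 1.7003

Answer: Call price = 1.7003


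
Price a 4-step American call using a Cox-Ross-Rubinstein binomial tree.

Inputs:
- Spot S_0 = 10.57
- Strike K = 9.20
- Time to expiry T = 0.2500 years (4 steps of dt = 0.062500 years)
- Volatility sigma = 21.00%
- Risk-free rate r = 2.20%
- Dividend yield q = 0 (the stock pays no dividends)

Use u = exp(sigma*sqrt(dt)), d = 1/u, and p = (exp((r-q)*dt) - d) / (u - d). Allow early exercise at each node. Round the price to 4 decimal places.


Answer: Price = V(0,0) = 1.4598

Derivation:
dt = T/N = 0.062500
u = exp(sigma*sqrt(dt)) = 1.053903; d = 1/u = 0.948854
p = (exp((r-q)*dt) - d) / (u - d) = 0.499976
Discount per step: exp(-r*dt) = 0.998626
Stock lattice S(k, i) with i counting down-moves:
  k=0: S(0,0) = 10.5700
  k=1: S(1,0) = 11.1398; S(1,1) = 10.0294
  k=2: S(2,0) = 11.7402; S(2,1) = 10.5700; S(2,2) = 9.5164
  k=3: S(3,0) = 12.3730; S(3,1) = 11.1398; S(3,2) = 10.0294; S(3,3) = 9.0297
  k=4: S(4,0) = 13.0400; S(4,1) = 11.7402; S(4,2) = 10.5700; S(4,3) = 9.5164; S(4,4) = 8.5679
Terminal payoffs V(N, i) = max(S_T - K, 0):
  V(4,0) = 3.839977; V(4,1) = 2.540211; V(4,2) = 1.370000; V(4,3) = 0.316430; V(4,4) = 0.000000
Backward induction: V(k, i) = exp(-r*dt) * [p * V(k+1, i) + (1-p) * V(k+1, i+1)]; then take max(V_cont, immediate exercise) for American.
  V(3,0) = exp(-r*dt) * [p*3.839977 + (1-p)*2.540211] = 3.185680; exercise = 3.173039; V(3,0) = max -> 3.185680
  V(3,1) = exp(-r*dt) * [p*2.540211 + (1-p)*1.370000] = 1.952391; exercise = 1.939750; V(3,1) = max -> 1.952391
  V(3,2) = exp(-r*dt) * [p*1.370000 + (1-p)*0.316430] = 0.842031; exercise = 0.829390; V(3,2) = max -> 0.842031
  V(3,3) = exp(-r*dt) * [p*0.316430 + (1-p)*0.000000] = 0.157990; exercise = 0.000000; V(3,3) = max -> 0.157990
  V(2,0) = exp(-r*dt) * [p*3.185680 + (1-p)*1.952391] = 2.565476; exercise = 2.540211; V(2,0) = max -> 2.565476
  V(2,1) = exp(-r*dt) * [p*1.952391 + (1-p)*0.842031] = 1.395265; exercise = 1.370000; V(2,1) = max -> 1.395265
  V(2,2) = exp(-r*dt) * [p*0.842031 + (1-p)*0.157990] = 0.499308; exercise = 0.316430; V(2,2) = max -> 0.499308
  V(1,0) = exp(-r*dt) * [p*2.565476 + (1-p)*1.395265] = 1.977622; exercise = 1.939750; V(1,0) = max -> 1.977622
  V(1,1) = exp(-r*dt) * [p*1.395265 + (1-p)*0.499308] = 0.945964; exercise = 0.829390; V(1,1) = max -> 0.945964
  V(0,0) = exp(-r*dt) * [p*1.977622 + (1-p)*0.945964] = 1.459760; exercise = 1.370000; V(0,0) = max -> 1.459760


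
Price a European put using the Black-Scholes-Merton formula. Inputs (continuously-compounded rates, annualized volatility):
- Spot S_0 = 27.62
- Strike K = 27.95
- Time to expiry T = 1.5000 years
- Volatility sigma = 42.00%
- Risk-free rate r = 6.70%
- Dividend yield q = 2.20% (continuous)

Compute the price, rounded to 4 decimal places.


d1 = (ln(S/K) + (r - q + 0.5*sigma^2) * T) / (sigma * sqrt(T)) = 0.36532963
d2 = d1 - sigma * sqrt(T) = -0.14906322
exp(-rT) = 0.90438511; exp(-qT) = 0.96753856
P = K * exp(-rT) * N(-d2) - S_0 * exp(-qT) * N(-d1)
N(-d1) = 0.35743268; N(-d2) = 0.55924812
P = 27.9500 * 0.90438511 * 0.55924812 - 27.6200 * 0.96753856 * 0.35743268 = 4.5846

Answer: Price = 4.5846


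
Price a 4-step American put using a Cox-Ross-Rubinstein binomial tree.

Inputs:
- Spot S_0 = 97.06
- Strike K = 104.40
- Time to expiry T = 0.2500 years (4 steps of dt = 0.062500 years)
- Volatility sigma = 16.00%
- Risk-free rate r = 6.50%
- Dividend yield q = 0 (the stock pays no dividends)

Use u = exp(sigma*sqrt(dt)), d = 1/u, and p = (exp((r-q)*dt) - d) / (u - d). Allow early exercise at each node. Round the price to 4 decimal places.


dt = T/N = 0.062500
u = exp(sigma*sqrt(dt)) = 1.040811; d = 1/u = 0.960789
p = (exp((r-q)*dt) - d) / (u - d) = 0.540872
Discount per step: exp(-r*dt) = 0.995946
Stock lattice S(k, i) with i counting down-moves:
  k=0: S(0,0) = 97.0600
  k=1: S(1,0) = 101.0211; S(1,1) = 93.2542
  k=2: S(2,0) = 105.1438; S(2,1) = 97.0600; S(2,2) = 89.5977
  k=3: S(3,0) = 109.4348; S(3,1) = 101.0211; S(3,2) = 93.2542; S(3,3) = 86.0845
  k=4: S(4,0) = 113.9010; S(4,1) = 105.1438; S(4,2) = 97.0600; S(4,3) = 89.5977; S(4,4) = 82.7091
Terminal payoffs V(N, i) = max(K - S_T, 0):
  V(4,0) = 0.000000; V(4,1) = 0.000000; V(4,2) = 7.340000; V(4,3) = 14.802327; V(4,4) = 21.690924
Backward induction: V(k, i) = exp(-r*dt) * [p * V(k+1, i) + (1-p) * V(k+1, i+1)]; then take max(V_cont, immediate exercise) for American.
  V(3,0) = exp(-r*dt) * [p*0.000000 + (1-p)*0.000000] = 0.000000; exercise = 0.000000; V(3,0) = max -> 0.000000
  V(3,1) = exp(-r*dt) * [p*0.000000 + (1-p)*7.340000] = 3.356334; exercise = 3.378906; V(3,1) = max -> 3.378906
  V(3,2) = exp(-r*dt) * [p*7.340000 + (1-p)*14.802327] = 10.722512; exercise = 11.145777; V(3,2) = max -> 11.145777
  V(3,3) = exp(-r*dt) * [p*14.802327 + (1-p)*21.690924] = 17.892238; exercise = 18.315502; V(3,3) = max -> 18.315502
  V(2,0) = exp(-r*dt) * [p*0.000000 + (1-p)*3.378906] = 1.545060; exercise = 0.000000; V(2,0) = max -> 1.545060
  V(2,1) = exp(-r*dt) * [p*3.378906 + (1-p)*11.145777] = 6.916735; exercise = 7.340000; V(2,1) = max -> 7.340000
  V(2,2) = exp(-r*dt) * [p*11.145777 + (1-p)*18.315502] = 14.379063; exercise = 14.802327; V(2,2) = max -> 14.802327
  V(1,0) = exp(-r*dt) * [p*1.545060 + (1-p)*7.340000] = 4.188626; exercise = 3.378906; V(1,0) = max -> 4.188626
  V(1,1) = exp(-r*dt) * [p*7.340000 + (1-p)*14.802327] = 10.722512; exercise = 11.145777; V(1,1) = max -> 11.145777
  V(0,0) = exp(-r*dt) * [p*4.188626 + (1-p)*11.145777] = 7.352915; exercise = 7.340000; V(0,0) = max -> 7.352915

Answer: Price = V(0,0) = 7.3529


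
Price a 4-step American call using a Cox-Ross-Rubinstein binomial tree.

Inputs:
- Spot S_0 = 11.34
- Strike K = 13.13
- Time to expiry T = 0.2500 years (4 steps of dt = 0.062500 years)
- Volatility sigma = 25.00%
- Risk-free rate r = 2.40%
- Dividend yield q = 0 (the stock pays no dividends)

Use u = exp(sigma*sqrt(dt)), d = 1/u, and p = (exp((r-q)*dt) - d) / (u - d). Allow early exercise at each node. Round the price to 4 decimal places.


dt = T/N = 0.062500
u = exp(sigma*sqrt(dt)) = 1.064494; d = 1/u = 0.939413
p = (exp((r-q)*dt) - d) / (u - d) = 0.496381
Discount per step: exp(-r*dt) = 0.998501
Stock lattice S(k, i) with i counting down-moves:
  k=0: S(0,0) = 11.3400
  k=1: S(1,0) = 12.0714; S(1,1) = 10.6529
  k=2: S(2,0) = 12.8499; S(2,1) = 11.3400; S(2,2) = 10.0075
  k=3: S(3,0) = 13.6787; S(3,1) = 12.0714; S(3,2) = 10.6529; S(3,3) = 9.4012
  k=4: S(4,0) = 14.5608; S(4,1) = 12.8499; S(4,2) = 11.3400; S(4,3) = 10.0075; S(4,4) = 8.8316
Terminal payoffs V(N, i) = max(S_T - K, 0):
  V(4,0) = 1.430848; V(4,1) = 0.000000; V(4,2) = 0.000000; V(4,3) = 0.000000; V(4,4) = 0.000000
Backward induction: V(k, i) = exp(-r*dt) * [p * V(k+1, i) + (1-p) * V(k+1, i+1)]; then take max(V_cont, immediate exercise) for American.
  V(3,0) = exp(-r*dt) * [p*1.430848 + (1-p)*0.000000] = 0.709182; exercise = 0.548651; V(3,0) = max -> 0.709182
  V(3,1) = exp(-r*dt) * [p*0.000000 + (1-p)*0.000000] = 0.000000; exercise = 0.000000; V(3,1) = max -> 0.000000
  V(3,2) = exp(-r*dt) * [p*0.000000 + (1-p)*0.000000] = 0.000000; exercise = 0.000000; V(3,2) = max -> 0.000000
  V(3,3) = exp(-r*dt) * [p*0.000000 + (1-p)*0.000000] = 0.000000; exercise = 0.000000; V(3,3) = max -> 0.000000
  V(2,0) = exp(-r*dt) * [p*0.709182 + (1-p)*0.000000] = 0.351497; exercise = 0.000000; V(2,0) = max -> 0.351497
  V(2,1) = exp(-r*dt) * [p*0.000000 + (1-p)*0.000000] = 0.000000; exercise = 0.000000; V(2,1) = max -> 0.000000
  V(2,2) = exp(-r*dt) * [p*0.000000 + (1-p)*0.000000] = 0.000000; exercise = 0.000000; V(2,2) = max -> 0.000000
  V(1,0) = exp(-r*dt) * [p*0.351497 + (1-p)*0.000000] = 0.174215; exercise = 0.000000; V(1,0) = max -> 0.174215
  V(1,1) = exp(-r*dt) * [p*0.000000 + (1-p)*0.000000] = 0.000000; exercise = 0.000000; V(1,1) = max -> 0.000000
  V(0,0) = exp(-r*dt) * [p*0.174215 + (1-p)*0.000000] = 0.086347; exercise = 0.000000; V(0,0) = max -> 0.086347

Answer: Price = V(0,0) = 0.0863


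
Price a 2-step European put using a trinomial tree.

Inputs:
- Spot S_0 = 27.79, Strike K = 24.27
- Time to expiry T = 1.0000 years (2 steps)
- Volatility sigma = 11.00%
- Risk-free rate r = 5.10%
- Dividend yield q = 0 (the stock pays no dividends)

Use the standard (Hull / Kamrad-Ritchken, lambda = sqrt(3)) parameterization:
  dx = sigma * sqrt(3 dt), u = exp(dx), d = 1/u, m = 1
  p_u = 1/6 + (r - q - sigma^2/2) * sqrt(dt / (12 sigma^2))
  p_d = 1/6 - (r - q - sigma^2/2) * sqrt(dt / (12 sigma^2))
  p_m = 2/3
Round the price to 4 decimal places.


Answer: Price = V(0,0) = 0.0200

Derivation:
dt = T/N = 0.500000; dx = sigma*sqrt(3*dt) = 0.134722
u = exp(dx) = 1.144219; d = 1/u = 0.873959
p_u = 0.250079, p_m = 0.666667, p_d = 0.083254
Discount per step: exp(-r*dt) = 0.974822
Stock lattice S(k, j) with j the centered position index:
  k=0: S(0,+0) = 27.7900
  k=1: S(1,-1) = 24.2873; S(1,+0) = 27.7900; S(1,+1) = 31.7978
  k=2: S(2,-2) = 21.2261; S(2,-1) = 24.2873; S(2,+0) = 27.7900; S(2,+1) = 31.7978; S(2,+2) = 36.3837
Terminal payoffs V(N, j) = max(K - S_T, 0):
  V(2,-2) = 3.043883; V(2,-1) = 0.000000; V(2,+0) = 0.000000; V(2,+1) = 0.000000; V(2,+2) = 0.000000
Backward induction: V(k, j) = exp(-r*dt) * [p_u * V(k+1, j+1) + p_m * V(k+1, j) + p_d * V(k+1, j-1)]
  V(1,-1) = exp(-r*dt) * [p_u*0.000000 + p_m*0.000000 + p_d*3.043883] = 0.247035
  V(1,+0) = exp(-r*dt) * [p_u*0.000000 + p_m*0.000000 + p_d*0.000000] = 0.000000
  V(1,+1) = exp(-r*dt) * [p_u*0.000000 + p_m*0.000000 + p_d*0.000000] = 0.000000
  V(0,+0) = exp(-r*dt) * [p_u*0.000000 + p_m*0.000000 + p_d*0.247035] = 0.020049


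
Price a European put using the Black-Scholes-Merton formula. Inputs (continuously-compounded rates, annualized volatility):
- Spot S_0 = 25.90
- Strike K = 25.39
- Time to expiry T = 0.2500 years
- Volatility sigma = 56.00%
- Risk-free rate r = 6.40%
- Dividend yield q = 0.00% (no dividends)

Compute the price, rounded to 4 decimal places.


d1 = (ln(S/K) + (r - q + 0.5*sigma^2) * T) / (sigma * sqrt(T)) = 0.26816990
d2 = d1 - sigma * sqrt(T) = -0.01183010
exp(-rT) = 0.98412732; exp(-qT) = 1.00000000
P = K * exp(-rT) * N(-d2) - S_0 * exp(-qT) * N(-d1)
N(-d1) = 0.39428427; N(-d2) = 0.50471942
P = 25.3900 * 0.98412732 * 0.50471942 - 25.9000 * 1.00000000 * 0.39428427 = 2.3995

Answer: Price = 2.3995


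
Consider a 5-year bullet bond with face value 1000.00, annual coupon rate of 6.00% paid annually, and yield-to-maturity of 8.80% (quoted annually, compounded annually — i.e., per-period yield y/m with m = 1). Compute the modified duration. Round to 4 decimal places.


Coupon per period c = face * coupon_rate / m = 60.000000
Periods per year m = 1; per-period yield y/m = 0.088000
Number of cashflows N = 5
Cashflows (t years, CF_t, discount factor 1/(1+y/m)^(m*t), PV):
  t = 1.0000: CF_t = 60.000000, DF = 0.919118, PV = 55.147059
  t = 2.0000: CF_t = 60.000000, DF = 0.844777, PV = 50.686635
  t = 3.0000: CF_t = 60.000000, DF = 0.776450, PV = 46.586981
  t = 4.0000: CF_t = 60.000000, DF = 0.713649, PV = 42.818916
  t = 5.0000: CF_t = 1060.000000, DF = 0.655927, PV = 695.282644
Price P = sum_t PV_t = 890.522234
First compute Macaulay numerator sum_t t * PV_t:
  t * PV_t at t = 1.0000: 55.147059
  t * PV_t at t = 2.0000: 101.373270
  t * PV_t at t = 3.0000: 139.760942
  t * PV_t at t = 4.0000: 171.275664
  t * PV_t at t = 5.0000: 3476.413220
Macaulay duration D = 3943.970155 / 890.522234 = 4.428828
Modified duration = D / (1 + y/m) = 4.428828 / (1 + 0.088000) = 4.070614

Answer: Modified duration = 4.0706


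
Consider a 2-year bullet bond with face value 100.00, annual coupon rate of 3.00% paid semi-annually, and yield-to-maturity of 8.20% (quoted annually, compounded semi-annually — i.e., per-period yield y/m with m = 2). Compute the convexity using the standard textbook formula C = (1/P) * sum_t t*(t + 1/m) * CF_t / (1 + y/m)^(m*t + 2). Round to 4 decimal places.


Answer: Convexity = 4.4714

Derivation:
Coupon per period c = face * coupon_rate / m = 1.500000
Periods per year m = 2; per-period yield y/m = 0.041000
Number of cashflows N = 4
Cashflows (t years, CF_t, discount factor 1/(1+y/m)^(m*t), PV):
  t = 0.5000: CF_t = 1.500000, DF = 0.960615, PV = 1.440922
  t = 1.0000: CF_t = 1.500000, DF = 0.922781, PV = 1.384171
  t = 1.5000: CF_t = 1.500000, DF = 0.886437, PV = 1.329655
  t = 2.0000: CF_t = 101.500000, DF = 0.851524, PV = 86.429724
Price P = sum_t PV_t = 90.584472
Convexity numerator sum_t t*(t + 1/m) * CF_t / (1+y/m)^(m*t + 2):
  t = 0.5000: term = 0.664828
  t = 1.0000: term = 1.915930
  t = 1.5000: term = 3.680941
  t = 2.0000: term = 398.778439
Convexity = (1/P) * sum = 405.040138 / 90.584472 = 4.471408


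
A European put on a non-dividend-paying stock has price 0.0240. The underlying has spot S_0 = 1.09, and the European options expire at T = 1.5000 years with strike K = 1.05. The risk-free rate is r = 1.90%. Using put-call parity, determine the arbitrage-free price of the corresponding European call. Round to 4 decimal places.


Put-call parity: C - P = S_0 * exp(-qT) - K * exp(-rT).
S_0 * exp(-qT) = 1.0900 * 1.00000000 = 1.09000000
K * exp(-rT) = 1.0500 * 0.97190229 = 1.02049741
C = P + S*exp(-qT) - K*exp(-rT)
C = 0.0240 + 1.09000000 - 1.02049741 = 0.0935

Answer: Call price = 0.0935


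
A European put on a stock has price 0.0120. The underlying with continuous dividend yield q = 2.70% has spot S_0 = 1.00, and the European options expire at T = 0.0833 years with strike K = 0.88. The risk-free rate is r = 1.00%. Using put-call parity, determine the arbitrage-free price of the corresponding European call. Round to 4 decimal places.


Answer: Call price = 0.1305

Derivation:
Put-call parity: C - P = S_0 * exp(-qT) - K * exp(-rT).
S_0 * exp(-qT) = 1.0000 * 0.99775343 = 0.99775343
K * exp(-rT) = 0.8800 * 0.99916735 = 0.87926727
C = P + S*exp(-qT) - K*exp(-rT)
C = 0.0120 + 0.99775343 - 0.87926727 = 0.1305


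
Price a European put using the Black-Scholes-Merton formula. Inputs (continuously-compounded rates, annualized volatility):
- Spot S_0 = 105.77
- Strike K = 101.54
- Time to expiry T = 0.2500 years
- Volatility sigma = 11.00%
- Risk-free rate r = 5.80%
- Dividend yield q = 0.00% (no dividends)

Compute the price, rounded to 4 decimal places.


Answer: Price = 0.4662

Derivation:
d1 = (ln(S/K) + (r - q + 0.5*sigma^2) * T) / (sigma * sqrt(T)) = 1.03321120
d2 = d1 - sigma * sqrt(T) = 0.97821120
exp(-rT) = 0.98560462; exp(-qT) = 1.00000000
P = K * exp(-rT) * N(-d2) - S_0 * exp(-qT) * N(-d1)
N(-d1) = 0.15075254; N(-d2) = 0.16398494
P = 101.5400 * 0.98560462 * 0.16398494 - 105.7700 * 1.00000000 * 0.15075254 = 0.4662


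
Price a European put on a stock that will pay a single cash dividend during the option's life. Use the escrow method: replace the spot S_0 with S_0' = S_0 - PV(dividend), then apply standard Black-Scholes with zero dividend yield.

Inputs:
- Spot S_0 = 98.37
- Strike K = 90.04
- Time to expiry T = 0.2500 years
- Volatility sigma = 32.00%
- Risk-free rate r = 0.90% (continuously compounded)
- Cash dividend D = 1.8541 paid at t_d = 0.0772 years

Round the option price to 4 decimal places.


PV(D) = D * exp(-r * t_d) = 1.8541 * 0.99930544 = 1.85281222
S_0' = S_0 - PV(D) = 98.3700 - 1.85281222 = 96.51718778
d1 = (ln(S_0'/K) + (r + sigma^2/2)*T) / (sigma*sqrt(T)) = 0.52823180
d2 = d1 - sigma*sqrt(T) = 0.36823180
exp(-rT) = 0.99775253
N(-d1) = 0.29866923; N(-d2) = 0.35635020
P = K * exp(-rT) * N(-d2) - S_0' * N(-d1) = 90.0400 * 0.99775253 * 0.35635020 - 96.51718778 * 0.29866923 = 3.1869

Answer: Price = 3.1869


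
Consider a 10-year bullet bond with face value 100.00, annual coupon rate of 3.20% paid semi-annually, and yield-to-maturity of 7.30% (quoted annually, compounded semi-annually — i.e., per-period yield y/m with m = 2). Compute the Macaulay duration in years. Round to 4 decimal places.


Answer: Macaulay duration = 8.3185 years

Derivation:
Coupon per period c = face * coupon_rate / m = 1.600000
Periods per year m = 2; per-period yield y/m = 0.036500
Number of cashflows N = 20
Cashflows (t years, CF_t, discount factor 1/(1+y/m)^(m*t), PV):
  t = 0.5000: CF_t = 1.600000, DF = 0.964785, PV = 1.543657
  t = 1.0000: CF_t = 1.600000, DF = 0.930811, PV = 1.489297
  t = 1.5000: CF_t = 1.600000, DF = 0.898033, PV = 1.436852
  t = 2.0000: CF_t = 1.600000, DF = 0.866409, PV = 1.386254
  t = 2.5000: CF_t = 1.600000, DF = 0.835898, PV = 1.337437
  t = 3.0000: CF_t = 1.600000, DF = 0.806462, PV = 1.290340
  t = 3.5000: CF_t = 1.600000, DF = 0.778063, PV = 1.244901
  t = 4.0000: CF_t = 1.600000, DF = 0.750664, PV = 1.201062
  t = 4.5000: CF_t = 1.600000, DF = 0.724230, PV = 1.158767
  t = 5.0000: CF_t = 1.600000, DF = 0.698726, PV = 1.117962
  t = 5.5000: CF_t = 1.600000, DF = 0.674121, PV = 1.078593
  t = 6.0000: CF_t = 1.600000, DF = 0.650382, PV = 1.040611
  t = 6.5000: CF_t = 1.600000, DF = 0.627479, PV = 1.003966
  t = 7.0000: CF_t = 1.600000, DF = 0.605382, PV = 0.968612
  t = 7.5000: CF_t = 1.600000, DF = 0.584064, PV = 0.934502
  t = 8.0000: CF_t = 1.600000, DF = 0.563496, PV = 0.901594
  t = 8.5000: CF_t = 1.600000, DF = 0.543653, PV = 0.869845
  t = 9.0000: CF_t = 1.600000, DF = 0.524508, PV = 0.839214
  t = 9.5000: CF_t = 1.600000, DF = 0.506038, PV = 0.809661
  t = 10.0000: CF_t = 101.600000, DF = 0.488218, PV = 49.602958
Price P = sum_t PV_t = 71.256085
Macaulay numerator sum_t t * PV_t:
  t * PV_t at t = 0.5000: 0.771828
  t * PV_t at t = 1.0000: 1.489297
  t * PV_t at t = 1.5000: 2.155278
  t * PV_t at t = 2.0000: 2.772508
  t * PV_t at t = 2.5000: 3.343593
  t * PV_t at t = 3.0000: 3.871020
  t * PV_t at t = 3.5000: 4.357154
  t * PV_t at t = 4.0000: 4.804249
  t * PV_t at t = 4.5000: 5.214453
  t * PV_t at t = 5.0000: 5.589808
  t * PV_t at t = 5.5000: 5.932262
  t * PV_t at t = 6.0000: 6.243664
  t * PV_t at t = 6.5000: 6.525779
  t * PV_t at t = 7.0000: 6.780282
  t * PV_t at t = 7.5000: 7.008767
  t * PV_t at t = 8.0000: 7.212753
  t * PV_t at t = 8.5000: 7.393681
  t * PV_t at t = 9.0000: 7.552922
  t * PV_t at t = 9.5000: 7.691778
  t * PV_t at t = 10.0000: 496.029584
Macaulay duration D = (sum_t t * PV_t) / P = 592.740661 / 71.256085 = 8.318457


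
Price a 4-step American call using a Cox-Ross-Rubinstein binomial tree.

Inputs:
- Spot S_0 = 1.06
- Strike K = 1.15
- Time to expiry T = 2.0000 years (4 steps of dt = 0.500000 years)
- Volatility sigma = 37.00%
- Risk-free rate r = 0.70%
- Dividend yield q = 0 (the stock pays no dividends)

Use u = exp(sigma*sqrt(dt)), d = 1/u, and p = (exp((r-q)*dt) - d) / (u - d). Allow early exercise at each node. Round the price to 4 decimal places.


dt = T/N = 0.500000
u = exp(sigma*sqrt(dt)) = 1.299045; d = 1/u = 0.769796
p = (exp((r-q)*dt) - d) / (u - d) = 0.441588
Discount per step: exp(-r*dt) = 0.996506
Stock lattice S(k, i) with i counting down-moves:
  k=0: S(0,0) = 1.0600
  k=1: S(1,0) = 1.3770; S(1,1) = 0.8160
  k=2: S(2,0) = 1.7888; S(2,1) = 1.0600; S(2,2) = 0.6281
  k=3: S(3,0) = 2.3237; S(3,1) = 1.3770; S(3,2) = 0.8160; S(3,3) = 0.4835
  k=4: S(4,0) = 3.0186; S(4,1) = 1.7888; S(4,2) = 1.0600; S(4,3) = 0.6281; S(4,4) = 0.3722
Terminal payoffs V(N, i) = max(S_T - K, 0):
  V(4,0) = 1.868581; V(4,1) = 0.638769; V(4,2) = 0.000000; V(4,3) = 0.000000; V(4,4) = 0.000000
Backward induction: V(k, i) = exp(-r*dt) * [p * V(k+1, i) + (1-p) * V(k+1, i+1)]; then take max(V_cont, immediate exercise) for American.
  V(3,0) = exp(-r*dt) * [p*1.868581 + (1-p)*0.638769] = 1.177710; exercise = 1.173692; V(3,0) = max -> 1.177710
  V(3,1) = exp(-r*dt) * [p*0.638769 + (1-p)*0.000000] = 0.281087; exercise = 0.226988; V(3,1) = max -> 0.281087
  V(3,2) = exp(-r*dt) * [p*0.000000 + (1-p)*0.000000] = 0.000000; exercise = 0.000000; V(3,2) = max -> 0.000000
  V(3,3) = exp(-r*dt) * [p*0.000000 + (1-p)*0.000000] = 0.000000; exercise = 0.000000; V(3,3) = max -> 0.000000
  V(2,0) = exp(-r*dt) * [p*1.177710 + (1-p)*0.281087] = 0.674660; exercise = 0.638769; V(2,0) = max -> 0.674660
  V(2,1) = exp(-r*dt) * [p*0.281087 + (1-p)*0.000000] = 0.123691; exercise = 0.000000; V(2,1) = max -> 0.123691
  V(2,2) = exp(-r*dt) * [p*0.000000 + (1-p)*0.000000] = 0.000000; exercise = 0.000000; V(2,2) = max -> 0.000000
  V(1,0) = exp(-r*dt) * [p*0.674660 + (1-p)*0.123691] = 0.365710; exercise = 0.226988; V(1,0) = max -> 0.365710
  V(1,1) = exp(-r*dt) * [p*0.123691 + (1-p)*0.000000] = 0.054430; exercise = 0.000000; V(1,1) = max -> 0.054430
  V(0,0) = exp(-r*dt) * [p*0.365710 + (1-p)*0.054430] = 0.191217; exercise = 0.000000; V(0,0) = max -> 0.191217

Answer: Price = V(0,0) = 0.1912


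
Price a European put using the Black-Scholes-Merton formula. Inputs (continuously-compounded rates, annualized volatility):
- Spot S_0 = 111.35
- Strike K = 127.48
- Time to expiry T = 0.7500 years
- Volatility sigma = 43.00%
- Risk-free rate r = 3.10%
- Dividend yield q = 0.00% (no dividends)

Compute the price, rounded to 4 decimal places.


Answer: Price = 24.7949

Derivation:
d1 = (ln(S/K) + (r - q + 0.5*sigma^2) * T) / (sigma * sqrt(T)) = -0.11464725
d2 = d1 - sigma * sqrt(T) = -0.48703818
exp(-rT) = 0.97701820; exp(-qT) = 1.00000000
P = K * exp(-rT) * N(-d2) - S_0 * exp(-qT) * N(-d1)
N(-d1) = 0.54563764; N(-d2) = 0.68688436
P = 127.4800 * 0.97701820 * 0.68688436 - 111.3500 * 1.00000000 * 0.54563764 = 24.7949


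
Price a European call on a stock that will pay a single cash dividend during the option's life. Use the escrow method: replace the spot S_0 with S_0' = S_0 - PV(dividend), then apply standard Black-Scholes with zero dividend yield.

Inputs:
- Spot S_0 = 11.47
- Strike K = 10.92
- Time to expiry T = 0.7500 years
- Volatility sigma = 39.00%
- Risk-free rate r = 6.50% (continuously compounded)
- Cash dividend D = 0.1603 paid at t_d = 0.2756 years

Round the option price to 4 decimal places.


PV(D) = D * exp(-r * t_d) = 0.1603 * 0.98224550 = 0.15745395
S_0' = S_0 - PV(D) = 11.4700 - 0.15745395 = 11.31254605
d1 = (ln(S_0'/K) + (r + sigma^2/2)*T) / (sigma*sqrt(T)) = 0.41777631
d2 = d1 - sigma*sqrt(T) = 0.08002640
exp(-rT) = 0.95241920
N(d1) = 0.66194466; N(d2) = 0.53189187
C = S_0' * N(d1) - K * exp(-rT) * N(d2) = 11.31254605 * 0.66194466 - 10.9200 * 0.95241920 * 0.53189187 = 1.9564

Answer: Price = 1.9564


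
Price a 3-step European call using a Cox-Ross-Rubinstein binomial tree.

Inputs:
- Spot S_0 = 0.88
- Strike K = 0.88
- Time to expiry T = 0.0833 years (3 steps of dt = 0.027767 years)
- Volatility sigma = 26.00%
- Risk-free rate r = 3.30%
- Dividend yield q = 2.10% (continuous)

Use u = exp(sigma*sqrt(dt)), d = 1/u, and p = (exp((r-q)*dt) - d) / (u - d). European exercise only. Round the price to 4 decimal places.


Answer: Price = V(0,0) = 0.0290

Derivation:
dt = T/N = 0.027767
u = exp(sigma*sqrt(dt)) = 1.044277; d = 1/u = 0.957600
p = (exp((r-q)*dt) - d) / (u - d) = 0.493015
Discount per step: exp(-r*dt) = 0.999084
Stock lattice S(k, i) with i counting down-moves:
  k=0: S(0,0) = 0.8800
  k=1: S(1,0) = 0.9190; S(1,1) = 0.8427
  k=2: S(2,0) = 0.9597; S(2,1) = 0.8800; S(2,2) = 0.8070
  k=3: S(3,0) = 1.0021; S(3,1) = 0.9190; S(3,2) = 0.8427; S(3,3) = 0.7727
Terminal payoffs V(N, i) = max(S_T - K, 0):
  V(3,0) = 0.122143; V(3,1) = 0.038964; V(3,2) = 0.000000; V(3,3) = 0.000000
Backward induction: V(k, i) = exp(-r*dt) * [p * V(k+1, i) + (1-p) * V(k+1, i+1)].
  V(2,0) = exp(-r*dt) * [p*0.122143 + (1-p)*0.038964] = 0.079899
  V(2,1) = exp(-r*dt) * [p*0.038964 + (1-p)*0.000000] = 0.019192
  V(2,2) = exp(-r*dt) * [p*0.000000 + (1-p)*0.000000] = 0.000000
  V(1,0) = exp(-r*dt) * [p*0.079899 + (1-p)*0.019192] = 0.049077
  V(1,1) = exp(-r*dt) * [p*0.019192 + (1-p)*0.000000] = 0.009453
  V(0,0) = exp(-r*dt) * [p*0.049077 + (1-p)*0.009453] = 0.028962


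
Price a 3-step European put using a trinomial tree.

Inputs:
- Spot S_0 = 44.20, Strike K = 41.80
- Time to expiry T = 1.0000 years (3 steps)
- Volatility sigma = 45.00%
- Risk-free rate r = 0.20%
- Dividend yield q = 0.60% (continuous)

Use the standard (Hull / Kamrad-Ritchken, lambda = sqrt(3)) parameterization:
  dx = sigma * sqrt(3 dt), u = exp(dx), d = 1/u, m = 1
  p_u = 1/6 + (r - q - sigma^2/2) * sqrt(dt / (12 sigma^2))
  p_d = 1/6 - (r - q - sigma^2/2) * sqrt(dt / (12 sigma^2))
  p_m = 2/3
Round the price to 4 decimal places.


dt = T/N = 0.333333; dx = sigma*sqrt(3*dt) = 0.450000
u = exp(dx) = 1.568312; d = 1/u = 0.637628
p_u = 0.127685, p_m = 0.666667, p_d = 0.205648
Discount per step: exp(-r*dt) = 0.999334
Stock lattice S(k, j) with j the centered position index:
  k=0: S(0,+0) = 44.2000
  k=1: S(1,-1) = 28.1832; S(1,+0) = 44.2000; S(1,+1) = 69.3194
  k=2: S(2,-2) = 17.9704; S(2,-1) = 28.1832; S(2,+0) = 44.2000; S(2,+1) = 69.3194; S(2,+2) = 108.7145
  k=3: S(3,-3) = 11.4584; S(3,-2) = 17.9704; S(3,-1) = 28.1832; S(3,+0) = 44.2000; S(3,+1) = 69.3194; S(3,+2) = 108.7145; S(3,+3) = 170.4982
Terminal payoffs V(N, j) = max(K - S_T, 0):
  V(3,-3) = 30.341580; V(3,-2) = 23.829621; V(3,-1) = 13.616836; V(3,+0) = 0.000000; V(3,+1) = 0.000000; V(3,+2) = 0.000000; V(3,+3) = 0.000000
Backward induction: V(k, j) = exp(-r*dt) * [p_u * V(k+1, j+1) + p_m * V(k+1, j) + p_d * V(k+1, j-1)]
  V(2,-2) = exp(-r*dt) * [p_u*13.616836 + p_m*23.829621 + p_d*30.341580] = 23.848868
  V(2,-1) = exp(-r*dt) * [p_u*0.000000 + p_m*13.616836 + p_d*23.829621] = 13.969092
  V(2,+0) = exp(-r*dt) * [p_u*0.000000 + p_m*0.000000 + p_d*13.616836] = 2.798411
  V(2,+1) = exp(-r*dt) * [p_u*0.000000 + p_m*0.000000 + p_d*0.000000] = 0.000000
  V(2,+2) = exp(-r*dt) * [p_u*0.000000 + p_m*0.000000 + p_d*0.000000] = 0.000000
  V(1,-1) = exp(-r*dt) * [p_u*2.798411 + p_m*13.969092 + p_d*23.848868] = 14.564806
  V(1,+0) = exp(-r*dt) * [p_u*0.000000 + p_m*2.798411 + p_d*13.969092] = 4.735167
  V(1,+1) = exp(-r*dt) * [p_u*0.000000 + p_m*0.000000 + p_d*2.798411] = 0.575104
  V(0,+0) = exp(-r*dt) * [p_u*0.575104 + p_m*4.735167 + p_d*14.564806] = 6.221287

Answer: Price = V(0,0) = 6.2213


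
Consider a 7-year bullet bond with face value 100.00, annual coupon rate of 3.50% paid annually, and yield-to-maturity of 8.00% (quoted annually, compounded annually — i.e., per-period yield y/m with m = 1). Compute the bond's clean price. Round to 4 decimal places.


Coupon per period c = face * coupon_rate / m = 3.500000
Periods per year m = 1; per-period yield y/m = 0.080000
Number of cashflows N = 7
Cashflows (t years, CF_t, discount factor 1/(1+y/m)^(m*t), PV):
  t = 1.0000: CF_t = 3.500000, DF = 0.925926, PV = 3.240741
  t = 2.0000: CF_t = 3.500000, DF = 0.857339, PV = 3.000686
  t = 3.0000: CF_t = 3.500000, DF = 0.793832, PV = 2.778413
  t = 4.0000: CF_t = 3.500000, DF = 0.735030, PV = 2.572604
  t = 5.0000: CF_t = 3.500000, DF = 0.680583, PV = 2.382041
  t = 6.0000: CF_t = 3.500000, DF = 0.630170, PV = 2.205594
  t = 7.0000: CF_t = 103.500000, DF = 0.583490, PV = 60.391256
Price P = sum_t PV_t = 76.571335

Answer: Price = 76.5713


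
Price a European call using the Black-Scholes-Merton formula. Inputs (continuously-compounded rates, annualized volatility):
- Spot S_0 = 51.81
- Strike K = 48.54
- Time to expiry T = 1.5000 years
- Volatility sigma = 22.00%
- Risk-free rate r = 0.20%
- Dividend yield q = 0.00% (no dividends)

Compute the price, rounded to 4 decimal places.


d1 = (ln(S/K) + (r - q + 0.5*sigma^2) * T) / (sigma * sqrt(T)) = 0.38781725
d2 = d1 - sigma * sqrt(T) = 0.11837338
exp(-rT) = 0.99700450; exp(-qT) = 1.00000000
C = S_0 * exp(-qT) * N(d1) - K * exp(-rT) * N(d2)
N(d1) = 0.65092436; N(d2) = 0.54711409
C = 51.8100 * 1.00000000 * 0.65092436 - 48.5400 * 0.99700450 * 0.54711409 = 7.2470

Answer: Price = 7.2470


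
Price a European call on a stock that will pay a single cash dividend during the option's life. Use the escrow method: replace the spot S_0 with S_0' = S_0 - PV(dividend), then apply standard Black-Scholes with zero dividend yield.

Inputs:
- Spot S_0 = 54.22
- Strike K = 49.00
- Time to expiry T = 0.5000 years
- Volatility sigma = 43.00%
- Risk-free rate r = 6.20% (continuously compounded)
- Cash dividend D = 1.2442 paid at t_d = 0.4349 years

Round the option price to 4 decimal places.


Answer: Price = 9.2122

Derivation:
PV(D) = D * exp(-r * t_d) = 1.2442 * 0.97339648 = 1.21109990
S_0' = S_0 - PV(D) = 54.2200 - 1.21109990 = 53.00890010
d1 = (ln(S_0'/K) + (r + sigma^2/2)*T) / (sigma*sqrt(T)) = 0.51261797
d2 = d1 - sigma*sqrt(T) = 0.20856206
exp(-rT) = 0.96947557
N(d1) = 0.69589071; N(d2) = 0.58260493
C = S_0' * N(d1) - K * exp(-rT) * N(d2) = 53.00890010 * 0.69589071 - 49.0000 * 0.96947557 * 0.58260493 = 9.2122


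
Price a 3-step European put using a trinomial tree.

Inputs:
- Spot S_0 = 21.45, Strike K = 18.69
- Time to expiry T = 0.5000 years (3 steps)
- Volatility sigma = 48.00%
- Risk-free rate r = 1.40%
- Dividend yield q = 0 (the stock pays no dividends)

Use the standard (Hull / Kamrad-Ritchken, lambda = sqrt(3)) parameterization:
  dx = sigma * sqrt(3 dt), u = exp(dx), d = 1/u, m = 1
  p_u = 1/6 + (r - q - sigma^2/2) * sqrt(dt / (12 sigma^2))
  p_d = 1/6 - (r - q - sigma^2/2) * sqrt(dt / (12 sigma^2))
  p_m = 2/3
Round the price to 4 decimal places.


Answer: Price = V(0,0) = 1.5637

Derivation:
dt = T/N = 0.166667; dx = sigma*sqrt(3*dt) = 0.339411
u = exp(dx) = 1.404121; d = 1/u = 0.712189
p_u = 0.141820, p_m = 0.666667, p_d = 0.191514
Discount per step: exp(-r*dt) = 0.997669
Stock lattice S(k, j) with j the centered position index:
  k=0: S(0,+0) = 21.4500
  k=1: S(1,-1) = 15.2765; S(1,+0) = 21.4500; S(1,+1) = 30.1184
  k=2: S(2,-2) = 10.8797; S(2,-1) = 15.2765; S(2,+0) = 21.4500; S(2,+1) = 30.1184; S(2,+2) = 42.2899
  k=3: S(3,-3) = 7.7484; S(3,-2) = 10.8797; S(3,-1) = 15.2765; S(3,+0) = 21.4500; S(3,+1) = 30.1184; S(3,+2) = 42.2899; S(3,+3) = 59.3801
Terminal payoffs V(N, j) = max(K - S_T, 0):
  V(3,-3) = 10.941565; V(3,-2) = 7.810262; V(3,-1) = 3.413535; V(3,+0) = 0.000000; V(3,+1) = 0.000000; V(3,+2) = 0.000000; V(3,+3) = 0.000000
Backward induction: V(k, j) = exp(-r*dt) * [p_u * V(k+1, j+1) + p_m * V(k+1, j) + p_d * V(k+1, j-1)]
  V(2,-2) = exp(-r*dt) * [p_u*3.413535 + p_m*7.810262 + p_d*10.941565] = 7.768260
  V(2,-1) = exp(-r*dt) * [p_u*0.000000 + p_m*3.413535 + p_d*7.810262] = 3.762672
  V(2,+0) = exp(-r*dt) * [p_u*0.000000 + p_m*0.000000 + p_d*3.413535] = 0.652215
  V(2,+1) = exp(-r*dt) * [p_u*0.000000 + p_m*0.000000 + p_d*0.000000] = 0.000000
  V(2,+2) = exp(-r*dt) * [p_u*0.000000 + p_m*0.000000 + p_d*0.000000] = 0.000000
  V(1,-1) = exp(-r*dt) * [p_u*0.652215 + p_m*3.762672 + p_d*7.768260] = 4.079143
  V(1,+0) = exp(-r*dt) * [p_u*0.000000 + p_m*0.652215 + p_d*3.762672] = 1.152720
  V(1,+1) = exp(-r*dt) * [p_u*0.000000 + p_m*0.000000 + p_d*0.652215] = 0.124617
  V(0,+0) = exp(-r*dt) * [p_u*0.124617 + p_m*1.152720 + p_d*4.079143] = 1.563712


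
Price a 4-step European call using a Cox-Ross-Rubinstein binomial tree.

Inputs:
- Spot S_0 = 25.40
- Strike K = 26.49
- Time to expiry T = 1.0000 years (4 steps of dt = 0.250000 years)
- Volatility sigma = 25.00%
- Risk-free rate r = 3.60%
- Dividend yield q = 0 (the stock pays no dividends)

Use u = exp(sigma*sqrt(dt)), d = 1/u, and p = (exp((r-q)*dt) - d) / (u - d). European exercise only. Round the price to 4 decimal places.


dt = T/N = 0.250000
u = exp(sigma*sqrt(dt)) = 1.133148; d = 1/u = 0.882497
p = (exp((r-q)*dt) - d) / (u - d) = 0.504859
Discount per step: exp(-r*dt) = 0.991040
Stock lattice S(k, i) with i counting down-moves:
  k=0: S(0,0) = 25.4000
  k=1: S(1,0) = 28.7820; S(1,1) = 22.4154
  k=2: S(2,0) = 32.6142; S(2,1) = 25.4000; S(2,2) = 19.7815
  k=3: S(3,0) = 36.9568; S(3,1) = 28.7820; S(3,2) = 22.4154; S(3,3) = 17.4571
  k=4: S(4,0) = 41.8775; S(4,1) = 32.6142; S(4,2) = 25.4000; S(4,3) = 19.7815; S(4,4) = 15.4059
Terminal payoffs V(N, i) = max(S_T - K, 0):
  V(4,0) = 15.387520; V(4,1) = 6.124246; V(4,2) = 0.000000; V(4,3) = 0.000000; V(4,4) = 0.000000
Backward induction: V(k, i) = exp(-r*dt) * [p * V(k+1, i) + (1-p) * V(k+1, i+1)].
  V(3,0) = exp(-r*dt) * [p*15.387520 + (1-p)*6.124246] = 10.704122
  V(3,1) = exp(-r*dt) * [p*6.124246 + (1-p)*0.000000] = 3.064179
  V(3,2) = exp(-r*dt) * [p*0.000000 + (1-p)*0.000000] = 0.000000
  V(3,3) = exp(-r*dt) * [p*0.000000 + (1-p)*0.000000] = 0.000000
  V(2,0) = exp(-r*dt) * [p*10.704122 + (1-p)*3.064179] = 6.859262
  V(2,1) = exp(-r*dt) * [p*3.064179 + (1-p)*0.000000] = 1.533118
  V(2,2) = exp(-r*dt) * [p*0.000000 + (1-p)*0.000000] = 0.000000
  V(1,0) = exp(-r*dt) * [p*6.859262 + (1-p)*1.533118] = 4.184242
  V(1,1) = exp(-r*dt) * [p*1.533118 + (1-p)*0.000000] = 0.767074
  V(0,0) = exp(-r*dt) * [p*4.184242 + (1-p)*0.767074] = 2.469933

Answer: Price = V(0,0) = 2.4699


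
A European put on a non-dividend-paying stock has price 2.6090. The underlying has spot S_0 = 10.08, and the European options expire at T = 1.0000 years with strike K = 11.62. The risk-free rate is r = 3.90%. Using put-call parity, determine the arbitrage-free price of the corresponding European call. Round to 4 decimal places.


Put-call parity: C - P = S_0 * exp(-qT) - K * exp(-rT).
S_0 * exp(-qT) = 10.0800 * 1.00000000 = 10.08000000
K * exp(-rT) = 11.6200 * 0.96175071 = 11.17554324
C = P + S*exp(-qT) - K*exp(-rT)
C = 2.6090 + 10.08000000 - 11.17554324 = 1.5135

Answer: Call price = 1.5135


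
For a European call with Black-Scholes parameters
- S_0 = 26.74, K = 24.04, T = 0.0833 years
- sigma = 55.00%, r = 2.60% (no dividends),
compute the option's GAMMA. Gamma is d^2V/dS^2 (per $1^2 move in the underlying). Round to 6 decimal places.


Answer: Gamma = 0.070220

Derivation:
d1 = 0.7635549826; d2 = 0.6048154160
phi(d1) = 0.2980641226; exp(-qT) = 1.0000000000; exp(-rT) = 0.9978365437
Gamma = exp(-qT) * phi(d1) / (S * sigma * sqrt(T)) = 1.0000000000 * 0.2980641226 / (26.7400 * 0.5500 * 0.2886173938) = 0.070220


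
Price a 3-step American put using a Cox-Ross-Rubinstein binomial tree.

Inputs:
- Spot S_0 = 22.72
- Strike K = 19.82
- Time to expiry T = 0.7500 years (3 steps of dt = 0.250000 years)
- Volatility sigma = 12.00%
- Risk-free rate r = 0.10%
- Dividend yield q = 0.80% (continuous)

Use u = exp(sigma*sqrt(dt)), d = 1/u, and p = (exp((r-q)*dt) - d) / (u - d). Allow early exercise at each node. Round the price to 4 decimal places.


Answer: Price = V(0,0) = 0.1250

Derivation:
dt = T/N = 0.250000
u = exp(sigma*sqrt(dt)) = 1.061837; d = 1/u = 0.941765
p = (exp((r-q)*dt) - d) / (u - d) = 0.470443
Discount per step: exp(-r*dt) = 0.999750
Stock lattice S(k, i) with i counting down-moves:
  k=0: S(0,0) = 22.7200
  k=1: S(1,0) = 24.1249; S(1,1) = 21.3969
  k=2: S(2,0) = 25.6167; S(2,1) = 22.7200; S(2,2) = 20.1508
  k=3: S(3,0) = 27.2008; S(3,1) = 24.1249; S(3,2) = 21.3969; S(3,3) = 18.9773
Terminal payoffs V(N, i) = max(K - S_T, 0):
  V(3,0) = 0.000000; V(3,1) = 0.000000; V(3,2) = 0.000000; V(3,3) = 0.842661
Backward induction: V(k, i) = exp(-r*dt) * [p * V(k+1, i) + (1-p) * V(k+1, i+1)]; then take max(V_cont, immediate exercise) for American.
  V(2,0) = exp(-r*dt) * [p*0.000000 + (1-p)*0.000000] = 0.000000; exercise = 0.000000; V(2,0) = max -> 0.000000
  V(2,1) = exp(-r*dt) * [p*0.000000 + (1-p)*0.000000] = 0.000000; exercise = 0.000000; V(2,1) = max -> 0.000000
  V(2,2) = exp(-r*dt) * [p*0.000000 + (1-p)*0.842661] = 0.446126; exercise = 0.000000; V(2,2) = max -> 0.446126
  V(1,0) = exp(-r*dt) * [p*0.000000 + (1-p)*0.000000] = 0.000000; exercise = 0.000000; V(1,0) = max -> 0.000000
  V(1,1) = exp(-r*dt) * [p*0.000000 + (1-p)*0.446126] = 0.236190; exercise = 0.000000; V(1,1) = max -> 0.236190
  V(0,0) = exp(-r*dt) * [p*0.000000 + (1-p)*0.236190] = 0.125045; exercise = 0.000000; V(0,0) = max -> 0.125045
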